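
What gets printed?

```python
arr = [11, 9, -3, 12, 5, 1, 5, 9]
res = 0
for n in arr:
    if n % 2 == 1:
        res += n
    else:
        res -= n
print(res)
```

25

n=11: odd, res = 0+11 = 11
n=9: odd, res = 11+9 = 20
n=-3: odd, res = 20+(-3) = 17
n=12: not odd, res = 17-12 = 5
n=5: odd, res = 5+5 = 10
n=1: odd, res = 10+1 = 11
n=5: odd, res = 11+5 = 16
n=9: odd, res = 16+9 = 25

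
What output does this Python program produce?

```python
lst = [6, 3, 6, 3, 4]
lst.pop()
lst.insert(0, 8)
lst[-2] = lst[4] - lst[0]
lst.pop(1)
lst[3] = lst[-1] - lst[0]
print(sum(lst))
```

1

pop() removes 4 → [6, 3, 6, 3]
insert 8 at 0 → [8, 6, 3, 6, 3]
lst[-2] = lst[4]-lst[0] = 3-8 = -5 → [8, 6, 3, -5, 3]
pop(1) removes 6 → [8, 3, -5, 3]
lst[3] = lst[-1]-lst[0] = 3-8 = -5 → [8, 3, -5, -5]
sum = 1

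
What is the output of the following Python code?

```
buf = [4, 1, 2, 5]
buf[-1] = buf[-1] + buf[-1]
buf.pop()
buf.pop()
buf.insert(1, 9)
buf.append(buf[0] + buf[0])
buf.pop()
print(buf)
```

[4, 9, 1]

buf[-1] = buf[-1]+buf[-1] = 5+5 = 10 → [4, 1, 2, 10]
pop() removes 10 → [4, 1, 2]
pop() removes 2 → [4, 1]
insert 9 at 1 → [4, 9, 1]
append buf[0]+buf[0] = 4+4 = 8 → [4, 9, 1, 8]
pop() removes 8 → [4, 9, 1]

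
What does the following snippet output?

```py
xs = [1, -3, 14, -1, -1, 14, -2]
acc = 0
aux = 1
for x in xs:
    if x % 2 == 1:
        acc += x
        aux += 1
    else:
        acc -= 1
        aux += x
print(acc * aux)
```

-217

x=1: odd, acc = 0+1 = 1; aux=2
x=-3: odd, acc = 1+(-3) = -2; aux=3
x=14: not odd, acc = (-2)-1 = -3; aux=17
x=-1: odd, acc = (-3)+(-1) = -4; aux=18
x=-1: odd, acc = (-4)+(-1) = -5; aux=19
x=14: not odd, acc = (-5)-1 = -6; aux=33
x=-2: not odd, acc = (-6)-1 = -7; aux=31
acc*aux = (-7)*31 = -217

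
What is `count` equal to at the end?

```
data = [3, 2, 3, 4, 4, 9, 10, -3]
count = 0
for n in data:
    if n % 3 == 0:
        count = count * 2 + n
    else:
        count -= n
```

n=3: %3==0, count = 0*2+3 = 3
n=2: not %3==0, count = 3-2 = 1
n=3: %3==0, count = 1*2+3 = 5
n=4: not %3==0, count = 5-4 = 1
n=4: not %3==0, count = 1-4 = -3
n=9: %3==0, count = (-3)*2+9 = 3
n=10: not %3==0, count = 3-10 = -7
n=-3: %3==0, count = (-7)*2+(-3) = -17

-17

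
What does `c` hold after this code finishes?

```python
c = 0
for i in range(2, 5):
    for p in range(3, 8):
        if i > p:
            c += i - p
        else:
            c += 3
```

i=2,p=3: not 2>3, c = 0+3 = 3
i=2,p=4: not 2>4, c = 3+3 = 6
i=2,p=5: not 2>5, c = 6+3 = 9
i=2,p=6: not 2>6, c = 9+3 = 12
i=2,p=7: not 2>7, c = 12+3 = 15
i=3,p=3: not 3>3, c = 15+3 = 18
i=3,p=4: not 3>4, c = 18+3 = 21
i=3,p=5: not 3>5, c = 21+3 = 24
i=3,p=6: not 3>6, c = 24+3 = 27
i=3,p=7: not 3>7, c = 27+3 = 30
i=4,p=3: 4>3, c = 30+1 = 31
i=4,p=4: not 4>4, c = 31+3 = 34
i=4,p=5: not 4>5, c = 34+3 = 37
i=4,p=6: not 4>6, c = 37+3 = 40
i=4,p=7: not 4>7, c = 40+3 = 43

43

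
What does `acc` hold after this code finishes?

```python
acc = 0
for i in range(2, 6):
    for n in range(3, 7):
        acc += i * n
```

252

i=2,n=3: acc = 0+6 = 6
i=2,n=4: acc = 6+8 = 14
i=2,n=5: acc = 14+10 = 24
i=2,n=6: acc = 24+12 = 36
i=3,n=3: acc = 36+9 = 45
i=3,n=4: acc = 45+12 = 57
i=3,n=5: acc = 57+15 = 72
i=3,n=6: acc = 72+18 = 90
i=4,n=3: acc = 90+12 = 102
i=4,n=4: acc = 102+16 = 118
i=4,n=5: acc = 118+20 = 138
i=4,n=6: acc = 138+24 = 162
i=5,n=3: acc = 162+15 = 177
i=5,n=4: acc = 177+20 = 197
i=5,n=5: acc = 197+25 = 222
i=5,n=6: acc = 222+30 = 252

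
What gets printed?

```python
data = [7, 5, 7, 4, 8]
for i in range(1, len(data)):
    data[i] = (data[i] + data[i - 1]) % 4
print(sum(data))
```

16

i=1: data[1] = (5+7)%4 = 0 → [7, 0, 7, 4, 8]
i=2: data[2] = (7+0)%4 = 3 → [7, 0, 3, 4, 8]
i=3: data[3] = (4+3)%4 = 3 → [7, 0, 3, 3, 8]
i=4: data[4] = (8+3)%4 = 3 → [7, 0, 3, 3, 3]
sum = 16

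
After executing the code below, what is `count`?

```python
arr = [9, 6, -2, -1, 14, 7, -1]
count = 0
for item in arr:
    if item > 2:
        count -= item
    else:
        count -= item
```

item=9: >2, count = 0-9 = -9
item=6: >2, count = (-9)-6 = -15
item=-2: not >2, count = (-15)-(-2) = -13
item=-1: not >2, count = (-13)-(-1) = -12
item=14: >2, count = (-12)-14 = -26
item=7: >2, count = (-26)-7 = -33
item=-1: not >2, count = (-33)-(-1) = -32

-32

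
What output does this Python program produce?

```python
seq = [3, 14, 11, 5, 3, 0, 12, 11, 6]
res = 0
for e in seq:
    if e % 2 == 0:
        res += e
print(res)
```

32

e=3: not even
e=14: even, res = 0+14 = 14
e=11: not even
e=5: not even
e=3: not even
e=0: even, res = 14+0 = 14
e=12: even, res = 14+12 = 26
e=11: not even
e=6: even, res = 26+6 = 32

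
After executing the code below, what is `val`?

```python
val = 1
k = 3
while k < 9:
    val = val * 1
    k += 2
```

k=3: val = 1*1 = 1
k=5: val = 1*1 = 1
k=7: val = 1*1 = 1

1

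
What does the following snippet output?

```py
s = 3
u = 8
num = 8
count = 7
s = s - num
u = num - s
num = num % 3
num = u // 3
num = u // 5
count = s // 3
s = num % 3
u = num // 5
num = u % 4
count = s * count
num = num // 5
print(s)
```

s = 3-8 = -5
u = 8-(-5) = 13
num = 8%3 = 2
num = 13//3 = 4
num = 13//5 = 2
count = (-5)//3 = -2
s = 2%3 = 2
u = 2//5 = 0
num = 0%4 = 0
count = 2*(-2) = -4
num = 0//5 = 0

2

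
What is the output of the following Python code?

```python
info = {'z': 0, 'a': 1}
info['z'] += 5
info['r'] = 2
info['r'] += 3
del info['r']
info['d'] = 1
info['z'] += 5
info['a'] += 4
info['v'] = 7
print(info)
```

{'z': 10, 'a': 5, 'd': 1, 'v': 7}

info['z'] = 0+5 = 5 → {'z': 5, 'a': 1}
info['r'] = 2 → {'z': 5, 'a': 1, 'r': 2}
info['r'] = 2+3 = 5 → {'z': 5, 'a': 1, 'r': 5}
del 'r' → {'z': 5, 'a': 1}
info['d'] = 1 → {'z': 5, 'a': 1, 'd': 1}
info['z'] = 5+5 = 10 → {'z': 10, 'a': 1, 'd': 1}
info['a'] = 1+4 = 5 → {'z': 10, 'a': 5, 'd': 1}
info['v'] = 7 → {'z': 10, 'a': 5, 'd': 1, 'v': 7}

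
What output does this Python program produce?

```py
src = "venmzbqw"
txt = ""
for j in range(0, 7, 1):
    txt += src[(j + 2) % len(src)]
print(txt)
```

nmzbqwv

j=0: add src[2]='n' → 'n'
j=1: add src[3]='m' → 'nm'
j=2: add src[4]='z' → 'nmz'
j=3: add src[5]='b' → 'nmzb'
j=4: add src[6]='q' → 'nmzbq'
j=5: add src[7]='w' → 'nmzbqw'
j=6: add src[0]='v' → 'nmzbqwv'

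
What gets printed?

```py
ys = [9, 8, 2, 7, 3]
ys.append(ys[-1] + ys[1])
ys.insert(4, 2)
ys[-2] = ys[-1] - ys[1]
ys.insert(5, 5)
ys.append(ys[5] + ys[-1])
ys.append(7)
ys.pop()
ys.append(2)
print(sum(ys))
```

append ys[-1]+ys[1] = 3+8 = 11 → [9, 8, 2, 7, 3, 11]
insert 2 at 4 → [9, 8, 2, 7, 2, 3, 11]
ys[-2] = ys[-1]-ys[1] = 11-8 = 3 → [9, 8, 2, 7, 2, 3, 11]
insert 5 at 5 → [9, 8, 2, 7, 2, 5, 3, 11]
append ys[5]+ys[-1] = 5+11 = 16 → [9, 8, 2, 7, 2, 5, 3, 11, 16]
append 7 → [9, 8, 2, 7, 2, 5, 3, 11, 16, 7]
pop() removes 7 → [9, 8, 2, 7, 2, 5, 3, 11, 16]
append 2 → [9, 8, 2, 7, 2, 5, 3, 11, 16, 2]
sum = 65

65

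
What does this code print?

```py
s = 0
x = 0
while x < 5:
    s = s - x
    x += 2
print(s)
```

x=0: s = 0-0 = 0
x=2: s = 0-2 = -2
x=4: s = (-2)-4 = -6

-6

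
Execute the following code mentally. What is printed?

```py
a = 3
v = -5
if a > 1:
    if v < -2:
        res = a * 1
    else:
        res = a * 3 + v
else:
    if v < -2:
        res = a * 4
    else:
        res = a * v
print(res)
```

a=3, v=-5
a > 1 is True; v < -2 is True
→ res = a * 1 = 3

3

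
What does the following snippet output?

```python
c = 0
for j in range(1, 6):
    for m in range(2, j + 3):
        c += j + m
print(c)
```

j=1,m=2: c = 0+3 = 3
j=1,m=3: c = 3+4 = 7
j=2,m=2: c = 7+4 = 11
j=2,m=3: c = 11+5 = 16
j=2,m=4: c = 16+6 = 22
j=3,m=2: c = 22+5 = 27
j=3,m=3: c = 27+6 = 33
j=3,m=4: c = 33+7 = 40
j=3,m=5: c = 40+8 = 48
j=4,m=2: c = 48+6 = 54
j=4,m=3: c = 54+7 = 61
j=4,m=4: c = 61+8 = 69
j=4,m=5: c = 69+9 = 78
j=4,m=6: c = 78+10 = 88
j=5,m=2: c = 88+7 = 95
j=5,m=3: c = 95+8 = 103
j=5,m=4: c = 103+9 = 112
j=5,m=5: c = 112+10 = 122
j=5,m=6: c = 122+11 = 133
j=5,m=7: c = 133+12 = 145

145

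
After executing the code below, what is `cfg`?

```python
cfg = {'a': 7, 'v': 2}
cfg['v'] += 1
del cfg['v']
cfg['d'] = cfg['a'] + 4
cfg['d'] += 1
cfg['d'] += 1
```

{'a': 7, 'd': 13}

cfg['v'] = 2+1 = 3 → {'a': 7, 'v': 3}
del 'v' → {'a': 7}
cfg['d'] = cfg['a']+4 = 11 → {'a': 7, 'd': 11}
cfg['d'] = 11+1 = 12 → {'a': 7, 'd': 12}
cfg['d'] = 12+1 = 13 → {'a': 7, 'd': 13}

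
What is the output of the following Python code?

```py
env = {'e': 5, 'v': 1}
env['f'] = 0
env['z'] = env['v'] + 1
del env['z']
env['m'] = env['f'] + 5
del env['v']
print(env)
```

env['f'] = 0 → {'e': 5, 'v': 1, 'f': 0}
env['z'] = env['v']+1 = 2 → {'e': 5, 'v': 1, 'f': 0, 'z': 2}
del 'z' → {'e': 5, 'v': 1, 'f': 0}
env['m'] = env['f']+5 = 5 → {'e': 5, 'v': 1, 'f': 0, 'm': 5}
del 'v' → {'e': 5, 'f': 0, 'm': 5}

{'e': 5, 'f': 0, 'm': 5}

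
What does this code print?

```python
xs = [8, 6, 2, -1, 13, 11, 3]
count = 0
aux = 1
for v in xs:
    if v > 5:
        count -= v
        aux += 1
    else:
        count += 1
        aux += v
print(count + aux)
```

v=8: >5, count = 0-8 = -8; aux=2
v=6: >5, count = (-8)-6 = -14; aux=3
v=2: not >5, count = (-14)+1 = -13; aux=5
v=-1: not >5, count = (-13)+1 = -12; aux=4
v=13: >5, count = (-12)-13 = -25; aux=5
v=11: >5, count = (-25)-11 = -36; aux=6
v=3: not >5, count = (-36)+1 = -35; aux=9
count+aux = (-35)+9 = -26

-26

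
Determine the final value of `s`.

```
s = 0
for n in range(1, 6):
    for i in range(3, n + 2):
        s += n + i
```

n=2,i=3: s = 0+5 = 5
n=3,i=3: s = 5+6 = 11
n=3,i=4: s = 11+7 = 18
n=4,i=3: s = 18+7 = 25
n=4,i=4: s = 25+8 = 33
n=4,i=5: s = 33+9 = 42
n=5,i=3: s = 42+8 = 50
n=5,i=4: s = 50+9 = 59
n=5,i=5: s = 59+10 = 69
n=5,i=6: s = 69+11 = 80

80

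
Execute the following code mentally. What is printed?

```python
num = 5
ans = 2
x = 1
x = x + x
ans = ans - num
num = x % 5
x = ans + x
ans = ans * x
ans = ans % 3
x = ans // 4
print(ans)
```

x = 1+1 = 2
ans = 2-5 = -3
num = 2%5 = 2
x = (-3)+2 = -1
ans = (-3)*(-1) = 3
ans = 3%3 = 0
x = 0//4 = 0

0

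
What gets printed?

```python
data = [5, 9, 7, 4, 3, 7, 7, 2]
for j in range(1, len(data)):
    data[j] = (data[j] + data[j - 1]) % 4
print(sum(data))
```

j=1: data[1] = (9+5)%4 = 2 → [5, 2, 7, 4, 3, 7, 7, 2]
j=2: data[2] = (7+2)%4 = 1 → [5, 2, 1, 4, 3, 7, 7, 2]
j=3: data[3] = (4+1)%4 = 1 → [5, 2, 1, 1, 3, 7, 7, 2]
j=4: data[4] = (3+1)%4 = 0 → [5, 2, 1, 1, 0, 7, 7, 2]
j=5: data[5] = (7+0)%4 = 3 → [5, 2, 1, 1, 0, 3, 7, 2]
j=6: data[6] = (7+3)%4 = 2 → [5, 2, 1, 1, 0, 3, 2, 2]
j=7: data[7] = (2+2)%4 = 0 → [5, 2, 1, 1, 0, 3, 2, 0]
sum = 14

14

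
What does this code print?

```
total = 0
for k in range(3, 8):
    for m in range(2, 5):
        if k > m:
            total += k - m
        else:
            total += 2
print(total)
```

37

k=3,m=2: 3>2, total = 0+1 = 1
k=3,m=3: not 3>3, total = 1+2 = 3
k=3,m=4: not 3>4, total = 3+2 = 5
k=4,m=2: 4>2, total = 5+2 = 7
k=4,m=3: 4>3, total = 7+1 = 8
k=4,m=4: not 4>4, total = 8+2 = 10
k=5,m=2: 5>2, total = 10+3 = 13
k=5,m=3: 5>3, total = 13+2 = 15
k=5,m=4: 5>4, total = 15+1 = 16
k=6,m=2: 6>2, total = 16+4 = 20
k=6,m=3: 6>3, total = 20+3 = 23
k=6,m=4: 6>4, total = 23+2 = 25
k=7,m=2: 7>2, total = 25+5 = 30
k=7,m=3: 7>3, total = 30+4 = 34
k=7,m=4: 7>4, total = 34+3 = 37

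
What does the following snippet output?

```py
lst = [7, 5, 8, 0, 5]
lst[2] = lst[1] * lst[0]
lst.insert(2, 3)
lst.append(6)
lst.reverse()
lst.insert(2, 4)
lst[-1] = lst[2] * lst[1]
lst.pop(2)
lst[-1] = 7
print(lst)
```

lst[2] = lst[1]*lst[0] = 5*7 = 35 → [7, 5, 35, 0, 5]
insert 3 at 2 → [7, 5, 3, 35, 0, 5]
append 6 → [7, 5, 3, 35, 0, 5, 6]
reverse → [6, 5, 0, 35, 3, 5, 7]
insert 4 at 2 → [6, 5, 4, 0, 35, 3, 5, 7]
lst[-1] = lst[2]*lst[1] = 4*5 = 20 → [6, 5, 4, 0, 35, 3, 5, 20]
pop(2) removes 4 → [6, 5, 0, 35, 3, 5, 20]
lst[-1] = 7 → [6, 5, 0, 35, 3, 5, 7]

[6, 5, 0, 35, 3, 5, 7]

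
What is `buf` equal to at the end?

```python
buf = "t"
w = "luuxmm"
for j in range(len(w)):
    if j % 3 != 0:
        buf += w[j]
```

'tuumm'

j=0: skip
j=1: add 'u' → 'tu'
j=2: add 'u' → 'tuu'
j=3: skip
j=4: add 'm' → 'tuum'
j=5: add 'm' → 'tuumm'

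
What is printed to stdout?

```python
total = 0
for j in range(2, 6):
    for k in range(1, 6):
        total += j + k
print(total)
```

130

j=2,k=1: total = 0+3 = 3
j=2,k=2: total = 3+4 = 7
j=2,k=3: total = 7+5 = 12
j=2,k=4: total = 12+6 = 18
j=2,k=5: total = 18+7 = 25
j=3,k=1: total = 25+4 = 29
j=3,k=2: total = 29+5 = 34
j=3,k=3: total = 34+6 = 40
j=3,k=4: total = 40+7 = 47
j=3,k=5: total = 47+8 = 55
j=4,k=1: total = 55+5 = 60
j=4,k=2: total = 60+6 = 66
j=4,k=3: total = 66+7 = 73
j=4,k=4: total = 73+8 = 81
j=4,k=5: total = 81+9 = 90
j=5,k=1: total = 90+6 = 96
j=5,k=2: total = 96+7 = 103
j=5,k=3: total = 103+8 = 111
j=5,k=4: total = 111+9 = 120
j=5,k=5: total = 120+10 = 130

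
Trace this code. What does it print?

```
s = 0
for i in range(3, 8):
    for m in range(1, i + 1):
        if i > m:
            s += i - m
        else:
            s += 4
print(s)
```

75

i=3,m=1: 3>1, s = 0+2 = 2
i=3,m=2: 3>2, s = 2+1 = 3
i=3,m=3: not 3>3, s = 3+4 = 7
i=4,m=1: 4>1, s = 7+3 = 10
i=4,m=2: 4>2, s = 10+2 = 12
i=4,m=3: 4>3, s = 12+1 = 13
i=4,m=4: not 4>4, s = 13+4 = 17
i=5,m=1: 5>1, s = 17+4 = 21
i=5,m=2: 5>2, s = 21+3 = 24
i=5,m=3: 5>3, s = 24+2 = 26
i=5,m=4: 5>4, s = 26+1 = 27
i=5,m=5: not 5>5, s = 27+4 = 31
i=6,m=1: 6>1, s = 31+5 = 36
i=6,m=2: 6>2, s = 36+4 = 40
i=6,m=3: 6>3, s = 40+3 = 43
i=6,m=4: 6>4, s = 43+2 = 45
i=6,m=5: 6>5, s = 45+1 = 46
i=6,m=6: not 6>6, s = 46+4 = 50
i=7,m=1: 7>1, s = 50+6 = 56
i=7,m=2: 7>2, s = 56+5 = 61
i=7,m=3: 7>3, s = 61+4 = 65
i=7,m=4: 7>4, s = 65+3 = 68
i=7,m=5: 7>5, s = 68+2 = 70
i=7,m=6: 7>6, s = 70+1 = 71
i=7,m=7: not 7>7, s = 71+4 = 75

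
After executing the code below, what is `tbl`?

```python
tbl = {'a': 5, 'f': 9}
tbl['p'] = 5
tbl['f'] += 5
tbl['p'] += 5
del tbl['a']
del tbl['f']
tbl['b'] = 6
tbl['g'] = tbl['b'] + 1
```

{'p': 10, 'b': 6, 'g': 7}

tbl['p'] = 5 → {'a': 5, 'f': 9, 'p': 5}
tbl['f'] = 9+5 = 14 → {'a': 5, 'f': 14, 'p': 5}
tbl['p'] = 5+5 = 10 → {'a': 5, 'f': 14, 'p': 10}
del 'a' → {'f': 14, 'p': 10}
del 'f' → {'p': 10}
tbl['b'] = 6 → {'p': 10, 'b': 6}
tbl['g'] = tbl['b']+1 = 7 → {'p': 10, 'b': 6, 'g': 7}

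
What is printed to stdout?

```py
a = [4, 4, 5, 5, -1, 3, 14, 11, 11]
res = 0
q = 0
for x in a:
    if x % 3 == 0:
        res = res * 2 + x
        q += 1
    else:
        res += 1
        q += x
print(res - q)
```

-38

x=4: not %3==0, res = 0+1 = 1; q=4
x=4: not %3==0, res = 1+1 = 2; q=8
x=5: not %3==0, res = 2+1 = 3; q=13
x=5: not %3==0, res = 3+1 = 4; q=18
x=-1: not %3==0, res = 4+1 = 5; q=17
x=3: %3==0, res = 5*2+3 = 13; q=18
x=14: not %3==0, res = 13+1 = 14; q=32
x=11: not %3==0, res = 14+1 = 15; q=43
x=11: not %3==0, res = 15+1 = 16; q=54
res-q = 16-54 = -38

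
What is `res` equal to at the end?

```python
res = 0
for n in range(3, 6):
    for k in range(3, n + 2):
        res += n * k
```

159

n=3,k=3: res = 0+9 = 9
n=3,k=4: res = 9+12 = 21
n=4,k=3: res = 21+12 = 33
n=4,k=4: res = 33+16 = 49
n=4,k=5: res = 49+20 = 69
n=5,k=3: res = 69+15 = 84
n=5,k=4: res = 84+20 = 104
n=5,k=5: res = 104+25 = 129
n=5,k=6: res = 129+30 = 159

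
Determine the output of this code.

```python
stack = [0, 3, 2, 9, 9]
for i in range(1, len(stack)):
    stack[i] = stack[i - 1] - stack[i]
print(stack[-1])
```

i=1: stack[1] = 0-3 = -3 → [0, -3, 2, 9, 9]
i=2: stack[2] = (-3)-2 = -5 → [0, -3, -5, 9, 9]
i=3: stack[3] = (-5)-9 = -14 → [0, -3, -5, -14, 9]
i=4: stack[4] = (-14)-9 = -23 → [0, -3, -5, -14, -23]

-23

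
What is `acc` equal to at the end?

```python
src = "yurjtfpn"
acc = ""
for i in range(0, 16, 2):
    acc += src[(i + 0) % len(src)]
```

'yrtpyrtp'

i=0: add src[0]='y' → 'y'
i=2: add src[2]='r' → 'yr'
i=4: add src[4]='t' → 'yrt'
i=6: add src[6]='p' → 'yrtp'
i=8: add src[0]='y' → 'yrtpy'
i=10: add src[2]='r' → 'yrtpyr'
i=12: add src[4]='t' → 'yrtpyrt'
i=14: add src[6]='p' → 'yrtpyrtp'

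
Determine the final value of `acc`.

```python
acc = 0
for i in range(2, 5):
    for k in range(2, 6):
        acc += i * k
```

i=2,k=2: acc = 0+4 = 4
i=2,k=3: acc = 4+6 = 10
i=2,k=4: acc = 10+8 = 18
i=2,k=5: acc = 18+10 = 28
i=3,k=2: acc = 28+6 = 34
i=3,k=3: acc = 34+9 = 43
i=3,k=4: acc = 43+12 = 55
i=3,k=5: acc = 55+15 = 70
i=4,k=2: acc = 70+8 = 78
i=4,k=3: acc = 78+12 = 90
i=4,k=4: acc = 90+16 = 106
i=4,k=5: acc = 106+20 = 126

126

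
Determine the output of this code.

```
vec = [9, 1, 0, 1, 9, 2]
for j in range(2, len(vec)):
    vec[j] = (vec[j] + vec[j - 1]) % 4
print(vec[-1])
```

j=2: vec[2] = (0+1)%4 = 1 → [9, 1, 1, 1, 9, 2]
j=3: vec[3] = (1+1)%4 = 2 → [9, 1, 1, 2, 9, 2]
j=4: vec[4] = (9+2)%4 = 3 → [9, 1, 1, 2, 3, 2]
j=5: vec[5] = (2+3)%4 = 1 → [9, 1, 1, 2, 3, 1]

1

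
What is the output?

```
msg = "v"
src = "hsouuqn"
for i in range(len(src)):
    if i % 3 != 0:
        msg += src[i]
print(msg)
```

vsouq

i=0: skip
i=1: add 's' → 'vs'
i=2: add 'o' → 'vso'
i=3: skip
i=4: add 'u' → 'vsou'
i=5: add 'q' → 'vsouq'
i=6: skip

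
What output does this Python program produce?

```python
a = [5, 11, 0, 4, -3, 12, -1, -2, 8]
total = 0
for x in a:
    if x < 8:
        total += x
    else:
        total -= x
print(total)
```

-28

x=5: <8, total = 0+5 = 5
x=11: not <8, total = 5-11 = -6
x=0: <8, total = (-6)+0 = -6
x=4: <8, total = (-6)+4 = -2
x=-3: <8, total = (-2)+(-3) = -5
x=12: not <8, total = (-5)-12 = -17
x=-1: <8, total = (-17)+(-1) = -18
x=-2: <8, total = (-18)+(-2) = -20
x=8: not <8, total = (-20)-8 = -28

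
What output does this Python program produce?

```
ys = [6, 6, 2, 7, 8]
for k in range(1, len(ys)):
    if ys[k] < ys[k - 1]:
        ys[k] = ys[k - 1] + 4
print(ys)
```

k=1: 6>=6, unchanged → [6, 6, 2, 7, 8]
k=2: 2<6, ys[2] = 6+4 = 10 → [6, 6, 10, 7, 8]
k=3: 7<10, ys[3] = 10+4 = 14 → [6, 6, 10, 14, 8]
k=4: 8<14, ys[4] = 14+4 = 18 → [6, 6, 10, 14, 18]

[6, 6, 10, 14, 18]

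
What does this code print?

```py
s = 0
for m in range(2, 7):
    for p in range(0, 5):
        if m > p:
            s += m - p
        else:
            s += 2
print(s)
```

m=2,p=0: 2>0, s = 0+2 = 2
m=2,p=1: 2>1, s = 2+1 = 3
m=2,p=2: not 2>2, s = 3+2 = 5
m=2,p=3: not 2>3, s = 5+2 = 7
m=2,p=4: not 2>4, s = 7+2 = 9
m=3,p=0: 3>0, s = 9+3 = 12
m=3,p=1: 3>1, s = 12+2 = 14
m=3,p=2: 3>2, s = 14+1 = 15
m=3,p=3: not 3>3, s = 15+2 = 17
m=3,p=4: not 3>4, s = 17+2 = 19
m=4,p=0: 4>0, s = 19+4 = 23
m=4,p=1: 4>1, s = 23+3 = 26
m=4,p=2: 4>2, s = 26+2 = 28
m=4,p=3: 4>3, s = 28+1 = 29
m=4,p=4: not 4>4, s = 29+2 = 31
m=5,p=0: 5>0, s = 31+5 = 36
m=5,p=1: 5>1, s = 36+4 = 40
m=5,p=2: 5>2, s = 40+3 = 43
m=5,p=3: 5>3, s = 43+2 = 45
m=5,p=4: 5>4, s = 45+1 = 46
m=6,p=0: 6>0, s = 46+6 = 52
m=6,p=1: 6>1, s = 52+5 = 57
m=6,p=2: 6>2, s = 57+4 = 61
m=6,p=3: 6>3, s = 61+3 = 64
m=6,p=4: 6>4, s = 64+2 = 66

66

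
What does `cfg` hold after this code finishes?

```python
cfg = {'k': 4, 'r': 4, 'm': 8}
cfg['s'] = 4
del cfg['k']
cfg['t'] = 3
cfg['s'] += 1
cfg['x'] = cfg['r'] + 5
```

cfg['s'] = 4 → {'k': 4, 'r': 4, 'm': 8, 's': 4}
del 'k' → {'r': 4, 'm': 8, 's': 4}
cfg['t'] = 3 → {'r': 4, 'm': 8, 's': 4, 't': 3}
cfg['s'] = 4+1 = 5 → {'r': 4, 'm': 8, 's': 5, 't': 3}
cfg['x'] = cfg['r']+5 = 9 → {'r': 4, 'm': 8, 's': 5, 't': 3, 'x': 9}

{'r': 4, 'm': 8, 's': 5, 't': 3, 'x': 9}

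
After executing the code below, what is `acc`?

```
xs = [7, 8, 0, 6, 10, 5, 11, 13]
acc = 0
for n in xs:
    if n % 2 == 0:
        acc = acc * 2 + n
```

n=7: not even
n=8: even, acc = 0*2+8 = 8
n=0: even, acc = 8*2+0 = 16
n=6: even, acc = 16*2+6 = 38
n=10: even, acc = 38*2+10 = 86
n=5: not even
n=11: not even
n=13: not even

86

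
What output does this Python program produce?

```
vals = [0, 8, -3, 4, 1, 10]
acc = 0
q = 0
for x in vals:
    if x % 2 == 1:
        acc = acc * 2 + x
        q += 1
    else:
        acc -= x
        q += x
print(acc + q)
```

x=0: not odd, acc = 0-0 = 0; q=0
x=8: not odd, acc = 0-8 = -8; q=8
x=-3: odd, acc = (-8)*2+(-3) = -19; q=9
x=4: not odd, acc = (-19)-4 = -23; q=13
x=1: odd, acc = (-23)*2+1 = -45; q=14
x=10: not odd, acc = (-45)-10 = -55; q=24
acc+q = (-55)+24 = -31

-31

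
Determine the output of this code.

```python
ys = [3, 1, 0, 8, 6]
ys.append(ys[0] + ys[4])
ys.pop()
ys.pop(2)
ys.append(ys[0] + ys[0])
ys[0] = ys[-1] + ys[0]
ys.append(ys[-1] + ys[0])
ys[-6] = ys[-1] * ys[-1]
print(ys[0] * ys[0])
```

50625

append ys[0]+ys[4] = 3+6 = 9 → [3, 1, 0, 8, 6, 9]
pop() removes 9 → [3, 1, 0, 8, 6]
pop(2) removes 0 → [3, 1, 8, 6]
append ys[0]+ys[0] = 3+3 = 6 → [3, 1, 8, 6, 6]
ys[0] = ys[-1]+ys[0] = 6+3 = 9 → [9, 1, 8, 6, 6]
append ys[-1]+ys[0] = 6+9 = 15 → [9, 1, 8, 6, 6, 15]
ys[-6] = ys[-1]*ys[-1] = 15*15 = 225 → [225, 1, 8, 6, 6, 15]
ys[0]*ys[0] = 225*225 = 50625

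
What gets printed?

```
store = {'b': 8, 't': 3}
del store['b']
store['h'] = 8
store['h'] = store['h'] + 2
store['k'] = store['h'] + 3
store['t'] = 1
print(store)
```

del 'b' → {'t': 3}
store['h'] = 8 → {'t': 3, 'h': 8}
store['h'] = store['h']+2 = 10 → {'t': 3, 'h': 10}
store['k'] = store['h']+3 = 13 → {'t': 3, 'h': 10, 'k': 13}
store['t'] = 1 → {'t': 1, 'h': 10, 'k': 13}

{'t': 1, 'h': 10, 'k': 13}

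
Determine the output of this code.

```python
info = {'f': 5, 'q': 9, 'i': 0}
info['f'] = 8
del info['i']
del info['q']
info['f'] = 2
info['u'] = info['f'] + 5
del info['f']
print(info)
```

{'u': 7}

info['f'] = 8 → {'f': 8, 'q': 9, 'i': 0}
del 'i' → {'f': 8, 'q': 9}
del 'q' → {'f': 8}
info['f'] = 2 → {'f': 2}
info['u'] = info['f']+5 = 7 → {'f': 2, 'u': 7}
del 'f' → {'u': 7}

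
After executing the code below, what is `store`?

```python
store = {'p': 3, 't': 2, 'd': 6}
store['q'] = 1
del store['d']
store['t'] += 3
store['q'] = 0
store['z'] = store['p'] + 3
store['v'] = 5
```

{'p': 3, 't': 5, 'q': 0, 'z': 6, 'v': 5}

store['q'] = 1 → {'p': 3, 't': 2, 'd': 6, 'q': 1}
del 'd' → {'p': 3, 't': 2, 'q': 1}
store['t'] = 2+3 = 5 → {'p': 3, 't': 5, 'q': 1}
store['q'] = 0 → {'p': 3, 't': 5, 'q': 0}
store['z'] = store['p']+3 = 6 → {'p': 3, 't': 5, 'q': 0, 'z': 6}
store['v'] = 5 → {'p': 3, 't': 5, 'q': 0, 'z': 6, 'v': 5}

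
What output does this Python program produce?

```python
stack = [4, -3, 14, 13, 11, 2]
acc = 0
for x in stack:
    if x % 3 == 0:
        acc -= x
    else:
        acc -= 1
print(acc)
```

-2

x=4: not %3==0, acc = 0-1 = -1
x=-3: %3==0, acc = (-1)-(-3) = 2
x=14: not %3==0, acc = 2-1 = 1
x=13: not %3==0, acc = 1-1 = 0
x=11: not %3==0, acc = 0-1 = -1
x=2: not %3==0, acc = (-1)-1 = -2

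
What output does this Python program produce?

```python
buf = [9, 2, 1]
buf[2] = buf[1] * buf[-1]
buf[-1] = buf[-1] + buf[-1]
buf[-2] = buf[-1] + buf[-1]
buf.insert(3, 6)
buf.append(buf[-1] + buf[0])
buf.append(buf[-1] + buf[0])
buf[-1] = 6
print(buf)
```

buf[2] = buf[1]*buf[-1] = 2*1 = 2 → [9, 2, 2]
buf[-1] = buf[-1]+buf[-1] = 2+2 = 4 → [9, 2, 4]
buf[-2] = buf[-1]+buf[-1] = 4+4 = 8 → [9, 8, 4]
insert 6 at 3 → [9, 8, 4, 6]
append buf[-1]+buf[0] = 6+9 = 15 → [9, 8, 4, 6, 15]
append buf[-1]+buf[0] = 15+9 = 24 → [9, 8, 4, 6, 15, 24]
buf[-1] = 6 → [9, 8, 4, 6, 15, 6]

[9, 8, 4, 6, 15, 6]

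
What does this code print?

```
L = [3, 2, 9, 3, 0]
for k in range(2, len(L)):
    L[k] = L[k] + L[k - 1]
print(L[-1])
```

14

k=2: L[2] = 9+2 = 11 → [3, 2, 11, 3, 0]
k=3: L[3] = 3+11 = 14 → [3, 2, 11, 14, 0]
k=4: L[4] = 0+14 = 14 → [3, 2, 11, 14, 14]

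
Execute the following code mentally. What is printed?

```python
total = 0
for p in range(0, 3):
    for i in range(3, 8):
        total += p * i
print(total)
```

p=0,i=3: total = 0+0 = 0
p=0,i=4: total = 0+0 = 0
p=0,i=5: total = 0+0 = 0
p=0,i=6: total = 0+0 = 0
p=0,i=7: total = 0+0 = 0
p=1,i=3: total = 0+3 = 3
p=1,i=4: total = 3+4 = 7
p=1,i=5: total = 7+5 = 12
p=1,i=6: total = 12+6 = 18
p=1,i=7: total = 18+7 = 25
p=2,i=3: total = 25+6 = 31
p=2,i=4: total = 31+8 = 39
p=2,i=5: total = 39+10 = 49
p=2,i=6: total = 49+12 = 61
p=2,i=7: total = 61+14 = 75

75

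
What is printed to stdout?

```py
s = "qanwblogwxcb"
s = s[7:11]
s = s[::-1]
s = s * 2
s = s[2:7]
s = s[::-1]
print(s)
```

slice [7:11] → 'gwxc'
reverse → 'cxwg'
repeat ×2 → 'cxwgcxwg'
slice [2:7] → 'wgcxw'
reverse → 'wxcgw'

wxcgw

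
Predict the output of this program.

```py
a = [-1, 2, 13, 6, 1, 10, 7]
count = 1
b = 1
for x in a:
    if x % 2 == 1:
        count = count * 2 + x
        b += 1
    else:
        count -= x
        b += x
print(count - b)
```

-14

x=-1: odd, count = 1*2+(-1) = 1; b=2
x=2: not odd, count = 1-2 = -1; b=4
x=13: odd, count = (-1)*2+13 = 11; b=5
x=6: not odd, count = 11-6 = 5; b=11
x=1: odd, count = 5*2+1 = 11; b=12
x=10: not odd, count = 11-10 = 1; b=22
x=7: odd, count = 1*2+7 = 9; b=23
count-b = 9-23 = -14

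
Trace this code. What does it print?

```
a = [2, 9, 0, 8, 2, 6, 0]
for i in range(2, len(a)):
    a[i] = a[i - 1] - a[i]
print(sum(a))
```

6

i=2: a[2] = 9-0 = 9 → [2, 9, 9, 8, 2, 6, 0]
i=3: a[3] = 9-8 = 1 → [2, 9, 9, 1, 2, 6, 0]
i=4: a[4] = 1-2 = -1 → [2, 9, 9, 1, -1, 6, 0]
i=5: a[5] = (-1)-6 = -7 → [2, 9, 9, 1, -1, -7, 0]
i=6: a[6] = (-7)-0 = -7 → [2, 9, 9, 1, -1, -7, -7]
sum = 6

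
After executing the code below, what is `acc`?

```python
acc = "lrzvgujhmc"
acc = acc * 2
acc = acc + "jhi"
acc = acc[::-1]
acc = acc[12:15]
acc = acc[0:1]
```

repeat ×2 → 'lrzvgujhmclrzvgujhmc'
+ 'jhi' → 'lrzvgujhmclrzvgujhmcjhi'
reverse → 'ihjcmhjugvzrlcmhjugvzrl'
slice [12:15] → 'lcm'
slice [0:1] → 'l'

'l'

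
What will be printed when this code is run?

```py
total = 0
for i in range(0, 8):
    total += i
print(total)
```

i=0: total = 0+0 = 0
i=1: total = 0+1 = 1
i=2: total = 1+2 = 3
i=3: total = 3+3 = 6
i=4: total = 6+4 = 10
i=5: total = 10+5 = 15
i=6: total = 15+6 = 21
i=7: total = 21+7 = 28

28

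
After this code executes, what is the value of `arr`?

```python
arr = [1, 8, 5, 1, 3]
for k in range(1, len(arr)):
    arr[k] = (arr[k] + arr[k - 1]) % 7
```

k=1: arr[1] = (8+1)%7 = 2 → [1, 2, 5, 1, 3]
k=2: arr[2] = (5+2)%7 = 0 → [1, 2, 0, 1, 3]
k=3: arr[3] = (1+0)%7 = 1 → [1, 2, 0, 1, 3]
k=4: arr[4] = (3+1)%7 = 4 → [1, 2, 0, 1, 4]

[1, 2, 0, 1, 4]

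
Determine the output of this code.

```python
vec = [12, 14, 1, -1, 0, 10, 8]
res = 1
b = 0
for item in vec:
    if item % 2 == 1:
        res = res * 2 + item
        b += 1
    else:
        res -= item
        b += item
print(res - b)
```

item=12: not odd, res = 1-12 = -11; b=12
item=14: not odd, res = (-11)-14 = -25; b=26
item=1: odd, res = (-25)*2+1 = -49; b=27
item=-1: odd, res = (-49)*2+(-1) = -99; b=28
item=0: not odd, res = (-99)-0 = -99; b=28
item=10: not odd, res = (-99)-10 = -109; b=38
item=8: not odd, res = (-109)-8 = -117; b=46
res-b = (-117)-46 = -163

-163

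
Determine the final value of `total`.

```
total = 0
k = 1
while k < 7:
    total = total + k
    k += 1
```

21

k=1: total = 0+1 = 1
k=2: total = 1+2 = 3
k=3: total = 3+3 = 6
k=4: total = 6+4 = 10
k=5: total = 10+5 = 15
k=6: total = 15+6 = 21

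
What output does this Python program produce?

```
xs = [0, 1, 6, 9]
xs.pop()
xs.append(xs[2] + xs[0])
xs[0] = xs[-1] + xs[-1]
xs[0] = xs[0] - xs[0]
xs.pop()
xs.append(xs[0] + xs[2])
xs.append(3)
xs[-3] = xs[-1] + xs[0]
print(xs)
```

pop() removes 9 → [0, 1, 6]
append xs[2]+xs[0] = 6+0 = 6 → [0, 1, 6, 6]
xs[0] = xs[-1]+xs[-1] = 6+6 = 12 → [12, 1, 6, 6]
xs[0] = xs[0]-xs[0] = 12-12 = 0 → [0, 1, 6, 6]
pop() removes 6 → [0, 1, 6]
append xs[0]+xs[2] = 0+6 = 6 → [0, 1, 6, 6]
append 3 → [0, 1, 6, 6, 3]
xs[-3] = xs[-1]+xs[0] = 3+0 = 3 → [0, 1, 3, 6, 3]

[0, 1, 3, 6, 3]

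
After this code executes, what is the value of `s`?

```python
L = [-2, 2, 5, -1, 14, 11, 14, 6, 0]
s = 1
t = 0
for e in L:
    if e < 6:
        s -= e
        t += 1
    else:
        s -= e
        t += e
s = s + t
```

2

e=-2: <6, s = 1-(-2) = 3; t=1
e=2: <6, s = 3-2 = 1; t=2
e=5: <6, s = 1-5 = -4; t=3
e=-1: <6, s = (-4)-(-1) = -3; t=4
e=14: not <6, s = (-3)-14 = -17; t=18
e=11: not <6, s = (-17)-11 = -28; t=29
e=14: not <6, s = (-28)-14 = -42; t=43
e=6: not <6, s = (-42)-6 = -48; t=49
e=0: <6, s = (-48)-0 = -48; t=50
s+t = (-48)+50 = 2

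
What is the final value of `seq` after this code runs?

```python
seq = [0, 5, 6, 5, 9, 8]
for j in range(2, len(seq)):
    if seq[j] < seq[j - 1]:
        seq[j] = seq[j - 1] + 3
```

[0, 5, 6, 9, 9, 12]

j=2: 6>=5, unchanged → [0, 5, 6, 5, 9, 8]
j=3: 5<6, seq[3] = 6+3 = 9 → [0, 5, 6, 9, 9, 8]
j=4: 9>=9, unchanged → [0, 5, 6, 9, 9, 8]
j=5: 8<9, seq[5] = 9+3 = 12 → [0, 5, 6, 9, 9, 12]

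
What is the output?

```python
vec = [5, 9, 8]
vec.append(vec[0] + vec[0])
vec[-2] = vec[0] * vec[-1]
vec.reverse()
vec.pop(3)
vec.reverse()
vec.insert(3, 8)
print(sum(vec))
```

append vec[0]+vec[0] = 5+5 = 10 → [5, 9, 8, 10]
vec[-2] = vec[0]*vec[-1] = 5*10 = 50 → [5, 9, 50, 10]
reverse → [10, 50, 9, 5]
pop(3) removes 5 → [10, 50, 9]
reverse → [9, 50, 10]
insert 8 at 3 → [9, 50, 10, 8]
sum = 77

77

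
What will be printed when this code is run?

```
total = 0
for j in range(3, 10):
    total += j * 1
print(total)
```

j=3: total = 0+3*1 = 3
j=4: total = 3+4*1 = 7
j=5: total = 7+5*1 = 12
j=6: total = 12+6*1 = 18
j=7: total = 18+7*1 = 25
j=8: total = 25+8*1 = 33
j=9: total = 33+9*1 = 42

42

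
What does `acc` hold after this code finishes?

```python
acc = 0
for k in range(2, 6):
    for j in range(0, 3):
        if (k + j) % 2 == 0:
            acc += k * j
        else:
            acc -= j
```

k=2,j=0: even sum, acc = 0+0 = 0
k=2,j=1: odd sum, acc = 0-1 = -1
k=2,j=2: even sum, acc = (-1)+4 = 3
k=3,j=0: odd sum, acc = 3-0 = 3
k=3,j=1: even sum, acc = 3+3 = 6
k=3,j=2: odd sum, acc = 6-2 = 4
k=4,j=0: even sum, acc = 4+0 = 4
k=4,j=1: odd sum, acc = 4-1 = 3
k=4,j=2: even sum, acc = 3+8 = 11
k=5,j=0: odd sum, acc = 11-0 = 11
k=5,j=1: even sum, acc = 11+5 = 16
k=5,j=2: odd sum, acc = 16-2 = 14

14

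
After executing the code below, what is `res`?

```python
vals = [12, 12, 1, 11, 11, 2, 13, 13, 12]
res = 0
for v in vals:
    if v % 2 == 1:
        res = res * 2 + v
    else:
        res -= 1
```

v=12: not odd, res = 0-1 = -1
v=12: not odd, res = (-1)-1 = -2
v=1: odd, res = (-2)*2+1 = -3
v=11: odd, res = (-3)*2+11 = 5
v=11: odd, res = 5*2+11 = 21
v=2: not odd, res = 21-1 = 20
v=13: odd, res = 20*2+13 = 53
v=13: odd, res = 53*2+13 = 119
v=12: not odd, res = 119-1 = 118

118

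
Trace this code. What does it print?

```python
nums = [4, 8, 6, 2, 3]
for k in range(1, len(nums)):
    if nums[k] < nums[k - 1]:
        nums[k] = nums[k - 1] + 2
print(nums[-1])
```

k=1: 8>=4, unchanged → [4, 8, 6, 2, 3]
k=2: 6<8, nums[2] = 8+2 = 10 → [4, 8, 10, 2, 3]
k=3: 2<10, nums[3] = 10+2 = 12 → [4, 8, 10, 12, 3]
k=4: 3<12, nums[4] = 12+2 = 14 → [4, 8, 10, 12, 14]

14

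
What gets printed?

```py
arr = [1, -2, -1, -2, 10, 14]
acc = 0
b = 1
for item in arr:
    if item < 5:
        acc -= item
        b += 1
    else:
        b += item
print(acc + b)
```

item=1: <5, acc = 0-1 = -1; b=2
item=-2: <5, acc = (-1)-(-2) = 1; b=3
item=-1: <5, acc = 1-(-1) = 2; b=4
item=-2: <5, acc = 2-(-2) = 4; b=5
item=10: not <5; b=15
item=14: not <5; b=29
acc+b = 4+29 = 33

33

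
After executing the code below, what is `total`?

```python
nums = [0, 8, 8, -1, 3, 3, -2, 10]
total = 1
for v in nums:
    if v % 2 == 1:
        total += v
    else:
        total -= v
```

v=0: not odd, total = 1-0 = 1
v=8: not odd, total = 1-8 = -7
v=8: not odd, total = (-7)-8 = -15
v=-1: odd, total = (-15)+(-1) = -16
v=3: odd, total = (-16)+3 = -13
v=3: odd, total = (-13)+3 = -10
v=-2: not odd, total = (-10)-(-2) = -8
v=10: not odd, total = (-8)-10 = -18

-18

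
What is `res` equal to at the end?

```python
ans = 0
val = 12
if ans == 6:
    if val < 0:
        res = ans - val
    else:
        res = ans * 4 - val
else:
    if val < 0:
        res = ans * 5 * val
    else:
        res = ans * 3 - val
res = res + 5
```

-7

ans=0, val=12
ans == 6 is False; val < 0 is False
→ res = ans * 3 - val = -12
res = (-12)+5 = -7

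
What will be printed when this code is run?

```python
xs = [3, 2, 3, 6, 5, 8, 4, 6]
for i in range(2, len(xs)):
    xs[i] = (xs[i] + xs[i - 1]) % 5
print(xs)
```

i=2: xs[2] = (3+2)%5 = 0 → [3, 2, 0, 6, 5, 8, 4, 6]
i=3: xs[3] = (6+0)%5 = 1 → [3, 2, 0, 1, 5, 8, 4, 6]
i=4: xs[4] = (5+1)%5 = 1 → [3, 2, 0, 1, 1, 8, 4, 6]
i=5: xs[5] = (8+1)%5 = 4 → [3, 2, 0, 1, 1, 4, 4, 6]
i=6: xs[6] = (4+4)%5 = 3 → [3, 2, 0, 1, 1, 4, 3, 6]
i=7: xs[7] = (6+3)%5 = 4 → [3, 2, 0, 1, 1, 4, 3, 4]

[3, 2, 0, 1, 1, 4, 3, 4]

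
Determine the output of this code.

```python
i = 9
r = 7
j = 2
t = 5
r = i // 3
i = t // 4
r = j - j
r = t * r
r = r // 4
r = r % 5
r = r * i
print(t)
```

r = 9//3 = 3
i = 5//4 = 1
r = 2-2 = 0
r = 5*0 = 0
r = 0//4 = 0
r = 0%5 = 0
r = 0*1 = 0

5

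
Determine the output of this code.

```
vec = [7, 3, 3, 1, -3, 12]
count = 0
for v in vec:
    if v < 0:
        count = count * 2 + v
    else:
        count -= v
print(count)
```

v=7: not <0, count = 0-7 = -7
v=3: not <0, count = (-7)-3 = -10
v=3: not <0, count = (-10)-3 = -13
v=1: not <0, count = (-13)-1 = -14
v=-3: <0, count = (-14)*2+(-3) = -31
v=12: not <0, count = (-31)-12 = -43

-43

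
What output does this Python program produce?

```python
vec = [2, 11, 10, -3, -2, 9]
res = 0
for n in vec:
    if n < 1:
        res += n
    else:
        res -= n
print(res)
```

n=2: not <1, res = 0-2 = -2
n=11: not <1, res = (-2)-11 = -13
n=10: not <1, res = (-13)-10 = -23
n=-3: <1, res = (-23)+(-3) = -26
n=-2: <1, res = (-26)+(-2) = -28
n=9: not <1, res = (-28)-9 = -37

-37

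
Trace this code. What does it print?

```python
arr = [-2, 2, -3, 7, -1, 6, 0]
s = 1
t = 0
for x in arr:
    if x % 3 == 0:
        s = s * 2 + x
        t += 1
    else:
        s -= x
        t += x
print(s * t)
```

x=-2: not %3==0, s = 1-(-2) = 3; t=-2
x=2: not %3==0, s = 3-2 = 1; t=0
x=-3: %3==0, s = 1*2+(-3) = -1; t=1
x=7: not %3==0, s = (-1)-7 = -8; t=8
x=-1: not %3==0, s = (-8)-(-1) = -7; t=7
x=6: %3==0, s = (-7)*2+6 = -8; t=8
x=0: %3==0, s = (-8)*2+0 = -16; t=9
s*t = (-16)*9 = -144

-144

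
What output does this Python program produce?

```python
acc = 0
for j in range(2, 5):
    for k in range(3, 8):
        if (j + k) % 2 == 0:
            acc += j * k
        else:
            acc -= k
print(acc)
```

65

j=2,k=3: odd sum, acc = 0-3 = -3
j=2,k=4: even sum, acc = (-3)+8 = 5
j=2,k=5: odd sum, acc = 5-5 = 0
j=2,k=6: even sum, acc = 0+12 = 12
j=2,k=7: odd sum, acc = 12-7 = 5
j=3,k=3: even sum, acc = 5+9 = 14
j=3,k=4: odd sum, acc = 14-4 = 10
j=3,k=5: even sum, acc = 10+15 = 25
j=3,k=6: odd sum, acc = 25-6 = 19
j=3,k=7: even sum, acc = 19+21 = 40
j=4,k=3: odd sum, acc = 40-3 = 37
j=4,k=4: even sum, acc = 37+16 = 53
j=4,k=5: odd sum, acc = 53-5 = 48
j=4,k=6: even sum, acc = 48+24 = 72
j=4,k=7: odd sum, acc = 72-7 = 65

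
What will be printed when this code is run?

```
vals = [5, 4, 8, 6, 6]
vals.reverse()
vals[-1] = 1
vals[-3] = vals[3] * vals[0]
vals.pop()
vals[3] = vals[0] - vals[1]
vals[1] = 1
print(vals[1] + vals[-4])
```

7

reverse → [6, 6, 8, 4, 5]
vals[-1] = 1 → [6, 6, 8, 4, 1]
vals[-3] = vals[3]*vals[0] = 4*6 = 24 → [6, 6, 24, 4, 1]
pop() removes 1 → [6, 6, 24, 4]
vals[3] = vals[0]-vals[1] = 6-6 = 0 → [6, 6, 24, 0]
vals[1] = 1 → [6, 1, 24, 0]
vals[1]+vals[-4] = 1+6 = 7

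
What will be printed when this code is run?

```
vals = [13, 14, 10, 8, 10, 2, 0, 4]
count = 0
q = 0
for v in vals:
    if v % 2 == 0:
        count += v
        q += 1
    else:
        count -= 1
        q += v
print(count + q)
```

67

v=13: not even, count = 0-1 = -1; q=13
v=14: even, count = (-1)+14 = 13; q=14
v=10: even, count = 13+10 = 23; q=15
v=8: even, count = 23+8 = 31; q=16
v=10: even, count = 31+10 = 41; q=17
v=2: even, count = 41+2 = 43; q=18
v=0: even, count = 43+0 = 43; q=19
v=4: even, count = 43+4 = 47; q=20
count+q = 47+20 = 67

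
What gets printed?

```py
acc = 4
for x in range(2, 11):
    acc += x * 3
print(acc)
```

166

x=2: acc = 4+2*3 = 10
x=3: acc = 10+3*3 = 19
x=4: acc = 19+4*3 = 31
x=5: acc = 31+5*3 = 46
x=6: acc = 46+6*3 = 64
x=7: acc = 64+7*3 = 85
x=8: acc = 85+8*3 = 109
x=9: acc = 109+9*3 = 136
x=10: acc = 136+10*3 = 166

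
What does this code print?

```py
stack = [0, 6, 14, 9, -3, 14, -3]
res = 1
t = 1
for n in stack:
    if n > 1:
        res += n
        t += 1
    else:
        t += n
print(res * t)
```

n=0: not >1; t=1
n=6: >1, res = 1+6 = 7; t=2
n=14: >1, res = 7+14 = 21; t=3
n=9: >1, res = 21+9 = 30; t=4
n=-3: not >1; t=1
n=14: >1, res = 30+14 = 44; t=2
n=-3: not >1; t=-1
res*t = 44*(-1) = -44

-44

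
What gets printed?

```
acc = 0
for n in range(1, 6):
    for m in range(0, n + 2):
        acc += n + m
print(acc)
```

n=1,m=0: acc = 0+1 = 1
n=1,m=1: acc = 1+2 = 3
n=1,m=2: acc = 3+3 = 6
n=2,m=0: acc = 6+2 = 8
n=2,m=1: acc = 8+3 = 11
n=2,m=2: acc = 11+4 = 15
n=2,m=3: acc = 15+5 = 20
n=3,m=0: acc = 20+3 = 23
n=3,m=1: acc = 23+4 = 27
n=3,m=2: acc = 27+5 = 32
n=3,m=3: acc = 32+6 = 38
n=3,m=4: acc = 38+7 = 45
n=4,m=0: acc = 45+4 = 49
n=4,m=1: acc = 49+5 = 54
n=4,m=2: acc = 54+6 = 60
n=4,m=3: acc = 60+7 = 67
n=4,m=4: acc = 67+8 = 75
n=4,m=5: acc = 75+9 = 84
n=5,m=0: acc = 84+5 = 89
n=5,m=1: acc = 89+6 = 95
n=5,m=2: acc = 95+7 = 102
n=5,m=3: acc = 102+8 = 110
n=5,m=4: acc = 110+9 = 119
n=5,m=5: acc = 119+10 = 129
n=5,m=6: acc = 129+11 = 140

140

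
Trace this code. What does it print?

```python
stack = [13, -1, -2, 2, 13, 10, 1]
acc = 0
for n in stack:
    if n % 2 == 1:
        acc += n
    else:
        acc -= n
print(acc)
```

n=13: odd, acc = 0+13 = 13
n=-1: odd, acc = 13+(-1) = 12
n=-2: not odd, acc = 12-(-2) = 14
n=2: not odd, acc = 14-2 = 12
n=13: odd, acc = 12+13 = 25
n=10: not odd, acc = 25-10 = 15
n=1: odd, acc = 15+1 = 16

16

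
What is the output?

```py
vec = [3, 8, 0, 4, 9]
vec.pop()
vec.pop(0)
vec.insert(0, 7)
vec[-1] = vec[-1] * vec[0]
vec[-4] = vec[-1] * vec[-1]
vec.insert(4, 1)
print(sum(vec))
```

821

pop() removes 9 → [3, 8, 0, 4]
pop(0) removes 3 → [8, 0, 4]
insert 7 at 0 → [7, 8, 0, 4]
vec[-1] = vec[-1]*vec[0] = 4*7 = 28 → [7, 8, 0, 28]
vec[-4] = vec[-1]*vec[-1] = 28*28 = 784 → [784, 8, 0, 28]
insert 1 at 4 → [784, 8, 0, 28, 1]
sum = 821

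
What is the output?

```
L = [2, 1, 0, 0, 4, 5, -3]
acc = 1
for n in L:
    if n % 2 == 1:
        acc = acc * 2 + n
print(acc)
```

n=2: not odd
n=1: odd, acc = 1*2+1 = 3
n=0: not odd
n=0: not odd
n=4: not odd
n=5: odd, acc = 3*2+5 = 11
n=-3: odd, acc = 11*2+(-3) = 19

19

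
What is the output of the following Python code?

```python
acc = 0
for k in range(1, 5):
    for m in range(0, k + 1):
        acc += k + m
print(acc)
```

k=1,m=0: acc = 0+1 = 1
k=1,m=1: acc = 1+2 = 3
k=2,m=0: acc = 3+2 = 5
k=2,m=1: acc = 5+3 = 8
k=2,m=2: acc = 8+4 = 12
k=3,m=0: acc = 12+3 = 15
k=3,m=1: acc = 15+4 = 19
k=3,m=2: acc = 19+5 = 24
k=3,m=3: acc = 24+6 = 30
k=4,m=0: acc = 30+4 = 34
k=4,m=1: acc = 34+5 = 39
k=4,m=2: acc = 39+6 = 45
k=4,m=3: acc = 45+7 = 52
k=4,m=4: acc = 52+8 = 60

60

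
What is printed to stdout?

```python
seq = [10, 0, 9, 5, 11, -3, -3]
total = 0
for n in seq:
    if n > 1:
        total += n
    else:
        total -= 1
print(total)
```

n=10: >1, total = 0+10 = 10
n=0: not >1, total = 10-1 = 9
n=9: >1, total = 9+9 = 18
n=5: >1, total = 18+5 = 23
n=11: >1, total = 23+11 = 34
n=-3: not >1, total = 34-1 = 33
n=-3: not >1, total = 33-1 = 32

32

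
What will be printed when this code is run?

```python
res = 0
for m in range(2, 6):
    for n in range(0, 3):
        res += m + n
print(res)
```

m=2,n=0: res = 0+2 = 2
m=2,n=1: res = 2+3 = 5
m=2,n=2: res = 5+4 = 9
m=3,n=0: res = 9+3 = 12
m=3,n=1: res = 12+4 = 16
m=3,n=2: res = 16+5 = 21
m=4,n=0: res = 21+4 = 25
m=4,n=1: res = 25+5 = 30
m=4,n=2: res = 30+6 = 36
m=5,n=0: res = 36+5 = 41
m=5,n=1: res = 41+6 = 47
m=5,n=2: res = 47+7 = 54

54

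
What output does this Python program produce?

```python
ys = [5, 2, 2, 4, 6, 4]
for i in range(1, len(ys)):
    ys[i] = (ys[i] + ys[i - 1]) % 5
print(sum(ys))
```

i=1: ys[1] = (2+5)%5 = 2 → [5, 2, 2, 4, 6, 4]
i=2: ys[2] = (2+2)%5 = 4 → [5, 2, 4, 4, 6, 4]
i=3: ys[3] = (4+4)%5 = 3 → [5, 2, 4, 3, 6, 4]
i=4: ys[4] = (6+3)%5 = 4 → [5, 2, 4, 3, 4, 4]
i=5: ys[5] = (4+4)%5 = 3 → [5, 2, 4, 3, 4, 3]
sum = 21

21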